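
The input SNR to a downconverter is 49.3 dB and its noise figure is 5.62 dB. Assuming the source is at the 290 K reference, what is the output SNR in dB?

By definition F = SNR_in/SNR_out, so in dB: SNR_out = SNR_in − NF
SNR_out = 49.3 − 5.62 = 43.68 dB

43.68 dB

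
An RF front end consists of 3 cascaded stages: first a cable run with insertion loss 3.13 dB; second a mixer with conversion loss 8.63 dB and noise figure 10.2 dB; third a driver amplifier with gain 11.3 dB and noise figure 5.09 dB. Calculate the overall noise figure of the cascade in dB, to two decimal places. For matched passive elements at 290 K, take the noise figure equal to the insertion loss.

Convert to linear (a loss of L dB is a gain of −L dB): F_i = 10^(NF_i/10), G_i = 10^(G_i,dB/10)
  Stage 1: F_1 = 10^(3.13/10) = 2.056, G_1 = 10^(−3.13/10) = 0.4864
  Stage 2: F_2 = 10^(10.2/10) = 10.47, G_2 = 10^(−8.63/10) = 0.1371
  Stage 3: F_3 = 10^(5.09/10) = 3.228, G_3 = 10^(11.3/10) = 13.49
Friis cascade:
  F = 2.056 + (10.47 − 1)/0.4864 + (3.228 − 1)/0.06668 = 54.95
NF = 10 log₁₀(54.95) = 17.40 dB

17.40 dB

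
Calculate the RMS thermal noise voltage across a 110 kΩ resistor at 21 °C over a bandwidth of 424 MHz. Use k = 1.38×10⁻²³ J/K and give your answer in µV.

T = 21 °C + 273.15 = 294.15 K
V_n = √(4kTRB)
4kTRB = 4 × 1.38×10⁻²³ × 294.15 × 1.10×10⁵ × 4.24×10⁸ = 7.57×10⁻⁷ V²
V_n = √(7.57×10⁻⁷) = 8.70×10⁻⁴ V = 870 µV

870 µV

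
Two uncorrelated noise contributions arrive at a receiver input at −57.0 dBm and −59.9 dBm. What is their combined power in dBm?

Convert to linear, add, convert back:
P₁ = 2.00×10⁻⁹ W, P₂ = 1.02×10⁻⁹ W
P_tot = 3.02×10⁻⁹ W → 10 log₁₀(P_tot / 10⁻³) = −55.2 dBm

−55.2 dBm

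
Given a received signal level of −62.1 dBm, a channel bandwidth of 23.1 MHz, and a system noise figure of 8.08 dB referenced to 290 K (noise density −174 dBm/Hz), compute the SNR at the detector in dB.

30.2 dB

Noise floor: N = −174 + 10 log₁₀(B) + NF
10 log₁₀(2.31×10⁷) = 73.64 dB
N = −174 + 73.64 + 8.08 = −92.28 dBm
SNR = P_sig − N = −62.1 − (−92.28) = 30.18 dB → 30.2 dB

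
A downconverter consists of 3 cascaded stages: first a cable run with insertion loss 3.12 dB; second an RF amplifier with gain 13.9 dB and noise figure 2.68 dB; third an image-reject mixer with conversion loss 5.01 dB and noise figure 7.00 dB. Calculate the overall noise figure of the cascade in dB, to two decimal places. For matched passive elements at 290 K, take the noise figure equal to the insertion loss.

6.17 dB

Convert to linear (a loss of L dB is a gain of −L dB): F_i = 10^(NF_i/10), G_i = 10^(G_i,dB/10)
  Stage 1: F_1 = 10^(3.12/10) = 2.051, G_1 = 10^(−3.12/10) = 0.4875
  Stage 2: F_2 = 10^(2.68/10) = 1.854, G_2 = 10^(13.9/10) = 24.55
  Stage 3: F_3 = 10^(7.00/10) = 5.012, G_3 = 10^(−5.01/10) = 0.3155
Friis cascade:
  F = 2.051 + (1.854 − 1)/0.4875 + (5.012 − 1)/11.97 = 4.137
NF = 10 log₁₀(4.137) = 6.17 dB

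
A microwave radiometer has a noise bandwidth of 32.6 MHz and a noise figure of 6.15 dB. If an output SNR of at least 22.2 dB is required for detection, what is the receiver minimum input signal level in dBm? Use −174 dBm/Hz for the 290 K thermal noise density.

Sensitivity = −174 + 10 log₁₀(B) + NF + SNR_min
= −174 + 75.13 + 6.15 + 22.2
= −70.52 dBm → −70.5 dBm

−70.5 dBm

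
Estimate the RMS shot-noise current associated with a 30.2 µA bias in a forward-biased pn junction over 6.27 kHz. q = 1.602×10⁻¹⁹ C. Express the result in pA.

246 pA

I_n = √(2qI·B)
2qI·B = 2 × 1.602×10⁻¹⁹ × 3.02×10⁻⁵ × 6.27×10³ = 6.07×10⁻²⁰ A²
I_n = √(6.07×10⁻²⁰) = 2.46×10⁻¹⁰ A = 246 pA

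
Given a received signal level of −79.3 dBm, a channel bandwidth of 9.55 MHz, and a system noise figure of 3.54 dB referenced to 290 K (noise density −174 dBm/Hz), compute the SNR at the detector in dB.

Noise floor: N = −174 + 10 log₁₀(B) + NF
10 log₁₀(9.55×10⁶) = 69.8 dB
N = −174 + 69.8 + 3.54 = −100.66 dBm
SNR = P_sig − N = −79.3 − (−100.66) = 21.36 dB → 21.4 dB

21.4 dB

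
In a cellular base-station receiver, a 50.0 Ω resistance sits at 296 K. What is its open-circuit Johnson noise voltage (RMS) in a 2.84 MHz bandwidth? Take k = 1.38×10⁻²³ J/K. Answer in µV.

V_n = √(4kTRB)
4kTRB = 4 × 1.38×10⁻²³ × 296 × 5.00×10¹ × 2.84×10⁶ = 2.32×10⁻¹² V²
V_n = √(2.32×10⁻¹²) = 1.52×10⁻⁶ V = 1.52 µV

1.52 µV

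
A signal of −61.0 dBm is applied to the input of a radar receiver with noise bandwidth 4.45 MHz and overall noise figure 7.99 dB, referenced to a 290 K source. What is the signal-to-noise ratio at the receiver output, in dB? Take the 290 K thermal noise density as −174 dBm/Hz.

38.5 dB

Noise floor: N = −174 + 10 log₁₀(B) + NF
10 log₁₀(4.45×10⁶) = 66.48 dB
N = −174 + 66.48 + 7.99 = −99.53 dBm
SNR = P_sig − N = −61.0 − (−99.53) = 38.53 dB → 38.5 dB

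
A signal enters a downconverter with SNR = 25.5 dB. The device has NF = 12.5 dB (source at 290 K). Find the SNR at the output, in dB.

By definition F = SNR_in/SNR_out, so in dB: SNR_out = SNR_in − NF
SNR_out = 25.5 − 12.5 = 13.0 dB

13.0 dB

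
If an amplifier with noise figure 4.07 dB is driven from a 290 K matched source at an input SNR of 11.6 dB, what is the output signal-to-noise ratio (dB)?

By definition F = SNR_in/SNR_out, so in dB: SNR_out = SNR_in − NF
SNR_out = 11.6 − 4.07 = 7.53 dB

7.53 dB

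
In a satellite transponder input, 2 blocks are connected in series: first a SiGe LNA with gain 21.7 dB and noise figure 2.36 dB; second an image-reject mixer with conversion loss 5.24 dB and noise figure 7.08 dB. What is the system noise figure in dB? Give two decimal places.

Convert to linear (a loss of L dB is a gain of −L dB): F_i = 10^(NF_i/10), G_i = 10^(G_i,dB/10)
  Stage 1: F_1 = 10^(2.36/10) = 1.722, G_1 = 10^(21.7/10) = 147.9
  Stage 2: F_2 = 10^(7.08/10) = 5.105, G_2 = 10^(−5.24/10) = 0.2992
Friis cascade:
  F = 1.722 + (5.105 − 1)/147.9 = 1.750
NF = 10 log₁₀(1.750) = 2.43 dB

2.43 dB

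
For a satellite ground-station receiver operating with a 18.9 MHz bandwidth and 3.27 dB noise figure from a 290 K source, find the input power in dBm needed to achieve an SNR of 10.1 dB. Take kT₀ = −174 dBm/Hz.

−87.9 dBm

Sensitivity = −174 + 10 log₁₀(B) + NF + SNR_min
= −174 + 72.76 + 3.27 + 10.1
= −87.87 dBm → −87.9 dBm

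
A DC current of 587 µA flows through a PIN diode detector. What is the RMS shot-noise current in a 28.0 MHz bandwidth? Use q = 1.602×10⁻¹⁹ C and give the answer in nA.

72.6 nA

I_n = √(2qI·B)
2qI·B = 2 × 1.602×10⁻¹⁹ × 5.87×10⁻⁴ × 2.80×10⁷ = 5.27×10⁻¹⁵ A²
I_n = √(5.27×10⁻¹⁵) = 7.26×10⁻⁸ A = 72.6 nA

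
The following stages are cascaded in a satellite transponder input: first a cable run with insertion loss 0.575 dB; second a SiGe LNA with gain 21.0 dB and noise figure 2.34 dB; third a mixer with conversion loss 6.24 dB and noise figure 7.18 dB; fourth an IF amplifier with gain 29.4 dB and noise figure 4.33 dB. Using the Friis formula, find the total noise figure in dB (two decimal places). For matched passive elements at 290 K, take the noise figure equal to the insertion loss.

3.14 dB

Convert to linear (a loss of L dB is a gain of −L dB): F_i = 10^(NF_i/10), G_i = 10^(G_i,dB/10)
  Stage 1: F_1 = 10^(0.575/10) = 1.142, G_1 = 10^(−0.575/10) = 0.8760
  Stage 2: F_2 = 10^(2.34/10) = 1.714, G_2 = 10^(21.0/10) = 125.9
  Stage 3: F_3 = 10^(7.18/10) = 5.224, G_3 = 10^(−6.24/10) = 0.2377
  Stage 4: F_4 = 10^(4.33/10) = 2.710, G_4 = 10^(29.4/10) = 871.0
Friis cascade:
  F = 1.142 + (1.714 − 1)/0.8760 + (5.224 − 1)/110.3 + (2.710 − 1)/26.21 = 2.060
NF = 10 log₁₀(2.060) = 3.14 dB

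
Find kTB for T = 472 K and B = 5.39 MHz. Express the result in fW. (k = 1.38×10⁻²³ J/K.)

35.1 fW

P_n = kTB = 1.38×10⁻²³ × 472 × 5.39×10⁶ = 3.51×10⁻¹⁴ W = 35.1 fW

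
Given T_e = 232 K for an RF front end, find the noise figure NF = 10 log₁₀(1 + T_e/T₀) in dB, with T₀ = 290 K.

2.55 dB

F = 1 + T_e/T₀ = 1 + 232/290 = 1.8
NF = 10 log₁₀(1.8) = 2.55 dB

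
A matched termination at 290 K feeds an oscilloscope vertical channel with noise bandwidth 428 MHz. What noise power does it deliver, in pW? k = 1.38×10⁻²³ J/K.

1.71 pW

P_n = kTB = 1.38×10⁻²³ × 290 × 4.28×10⁸ = 1.71×10⁻¹² W = 1.71 pW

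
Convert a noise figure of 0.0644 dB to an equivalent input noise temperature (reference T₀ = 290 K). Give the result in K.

4.33 K

F = 10^(0.0644/10) = 1.01494
T_e = (F − 1)·T₀ = (1.01494 − 1) × 290 = 4.33 K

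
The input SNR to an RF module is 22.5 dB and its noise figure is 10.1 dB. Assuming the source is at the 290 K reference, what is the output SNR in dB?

By definition F = SNR_in/SNR_out, so in dB: SNR_out = SNR_in − NF
SNR_out = 22.5 − 10.1 = 12.4 dB

12.4 dB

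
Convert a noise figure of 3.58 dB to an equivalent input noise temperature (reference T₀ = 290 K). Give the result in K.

371 K

F = 10^(3.58/10) = 2.28034
T_e = (F − 1)·T₀ = (2.28034 − 1) × 290 = 371 K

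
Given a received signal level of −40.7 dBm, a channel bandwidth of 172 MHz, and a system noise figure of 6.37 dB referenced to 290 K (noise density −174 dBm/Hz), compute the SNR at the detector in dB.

44.6 dB

Noise floor: N = −174 + 10 log₁₀(B) + NF
10 log₁₀(1.72×10⁸) = 82.36 dB
N = −174 + 82.36 + 6.37 = −85.27 dBm
SNR = P_sig − N = −40.7 − (−85.27) = 44.57 dB → 44.6 dB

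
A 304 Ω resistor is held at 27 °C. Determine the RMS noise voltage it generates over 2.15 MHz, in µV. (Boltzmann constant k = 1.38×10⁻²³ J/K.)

3.29 µV

T = 27 °C + 273.15 = 300.15 K
V_n = √(4kTRB)
4kTRB = 4 × 1.38×10⁻²³ × 300.15 × 3.04×10² × 2.15×10⁶ = 1.08×10⁻¹¹ V²
V_n = √(1.08×10⁻¹¹) = 3.29×10⁻⁶ V = 3.29 µV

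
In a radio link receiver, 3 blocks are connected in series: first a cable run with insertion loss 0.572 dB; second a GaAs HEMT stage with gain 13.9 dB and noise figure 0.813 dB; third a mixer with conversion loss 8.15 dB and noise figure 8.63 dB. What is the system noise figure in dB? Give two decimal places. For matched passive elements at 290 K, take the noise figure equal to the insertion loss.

2.22 dB

Convert to linear (a loss of L dB is a gain of −L dB): F_i = 10^(NF_i/10), G_i = 10^(G_i,dB/10)
  Stage 1: F_1 = 10^(0.572/10) = 1.141, G_1 = 10^(−0.572/10) = 0.8766
  Stage 2: F_2 = 10^(0.813/10) = 1.206, G_2 = 10^(13.9/10) = 24.55
  Stage 3: F_3 = 10^(8.63/10) = 7.295, G_3 = 10^(−8.15/10) = 0.1531
Friis cascade:
  F = 1.141 + (1.206 − 1)/0.8766 + (7.295 − 1)/21.52 = 1.668
NF = 10 log₁₀(1.668) = 2.22 dB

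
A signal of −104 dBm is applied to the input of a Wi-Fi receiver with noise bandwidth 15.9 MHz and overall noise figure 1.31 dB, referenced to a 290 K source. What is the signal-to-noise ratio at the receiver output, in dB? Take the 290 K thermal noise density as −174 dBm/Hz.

−3.3 dB

Noise floor: N = −174 + 10 log₁₀(B) + NF
10 log₁₀(1.59×10⁷) = 72.01 dB
N = −174 + 72.01 + 1.31 = −100.68 dBm
SNR = P_sig − N = −104 − (−100.68) = −3.32 dB → −3.3 dB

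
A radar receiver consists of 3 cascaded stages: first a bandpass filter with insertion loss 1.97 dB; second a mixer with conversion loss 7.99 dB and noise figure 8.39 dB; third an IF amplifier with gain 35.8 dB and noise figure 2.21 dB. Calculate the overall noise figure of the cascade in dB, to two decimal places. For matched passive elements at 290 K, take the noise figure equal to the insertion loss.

Convert to linear (a loss of L dB is a gain of −L dB): F_i = 10^(NF_i/10), G_i = 10^(G_i,dB/10)
  Stage 1: F_1 = 10^(1.97/10) = 1.574, G_1 = 10^(−1.97/10) = 0.6353
  Stage 2: F_2 = 10^(8.39/10) = 6.902, G_2 = 10^(−7.99/10) = 0.1589
  Stage 3: F_3 = 10^(2.21/10) = 1.663, G_3 = 10^(35.8/10) = 3802
Friis cascade:
  F = 1.574 + (6.902 − 1)/0.6353 + (1.663 − 1)/0.1009 = 17.44
NF = 10 log₁₀(17.44) = 12.41 dB

12.41 dB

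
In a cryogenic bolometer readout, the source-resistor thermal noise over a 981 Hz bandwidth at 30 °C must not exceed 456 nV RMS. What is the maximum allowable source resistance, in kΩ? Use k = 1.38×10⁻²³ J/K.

T = 30 °C + 273.15 = 303.15 K
Johnson–Nyquist: V_n = √(4kTRB) ⇒ R = V_n² / (4kTB)
4kTB = 4 × 1.38×10⁻²³ × 303.15 × 9.81×10² = 1.64×10⁻¹⁷
R = (4.56×10⁻⁷)² / 1.64×10⁻¹⁷ = 1.27×10⁴ Ω = 12.7 kΩ

12.7 kΩ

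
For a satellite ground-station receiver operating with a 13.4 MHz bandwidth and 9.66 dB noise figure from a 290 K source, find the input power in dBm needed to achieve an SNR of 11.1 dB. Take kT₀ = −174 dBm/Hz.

−82.0 dBm

Sensitivity = −174 + 10 log₁₀(B) + NF + SNR_min
= −174 + 71.27 + 9.66 + 11.1
= −81.97 dBm → −82.0 dBm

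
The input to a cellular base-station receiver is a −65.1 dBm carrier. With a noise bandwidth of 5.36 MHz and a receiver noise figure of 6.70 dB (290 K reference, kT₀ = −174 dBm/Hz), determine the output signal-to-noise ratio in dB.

34.9 dB

Noise floor: N = −174 + 10 log₁₀(B) + NF
10 log₁₀(5.36×10⁶) = 67.29 dB
N = −174 + 67.29 + 6.70 = −100.01 dBm
SNR = P_sig − N = −65.1 − (−100.01) = 34.91 dB → 34.9 dB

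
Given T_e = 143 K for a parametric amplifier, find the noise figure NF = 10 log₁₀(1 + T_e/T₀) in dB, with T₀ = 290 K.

1.74 dB

F = 1 + T_e/T₀ = 1 + 143/290 = 1.4931
NF = 10 log₁₀(1.4931) = 1.74 dB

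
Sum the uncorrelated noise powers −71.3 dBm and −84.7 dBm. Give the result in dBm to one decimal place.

Convert to linear, add, convert back:
P₁ = 7.41×10⁻¹¹ W, P₂ = 3.39×10⁻¹² W
P_tot = 7.75×10⁻¹¹ W → 10 log₁₀(P_tot / 10⁻³) = −71.1 dBm

−71.1 dBm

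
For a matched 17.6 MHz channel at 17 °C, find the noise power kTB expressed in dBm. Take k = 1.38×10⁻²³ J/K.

T = 17 °C + 273.15 = 290.15 K
P_n = kTB = 1.38×10⁻²³ × 290.15 × 1.76×10⁷ = 7.05×10⁻¹⁴ W
In dBm: 10 log₁₀(7.05×10⁻¹⁴ / 10⁻³) = −101.5 dBm

−101.5 dBm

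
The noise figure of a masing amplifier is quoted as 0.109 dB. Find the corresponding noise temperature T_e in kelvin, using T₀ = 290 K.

F = 10^(0.109/10) = 1.02542
T_e = (F − 1)·T₀ = (1.02542 − 1) × 290 = 7.37 K

7.37 K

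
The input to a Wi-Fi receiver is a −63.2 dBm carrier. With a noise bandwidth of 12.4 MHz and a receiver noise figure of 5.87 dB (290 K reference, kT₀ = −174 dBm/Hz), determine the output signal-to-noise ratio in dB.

Noise floor: N = −174 + 10 log₁₀(B) + NF
10 log₁₀(1.24×10⁷) = 70.93 dB
N = −174 + 70.93 + 5.87 = −97.20 dBm
SNR = P_sig − N = −63.2 − (−97.20) = 34.00 dB → 34.0 dB

34.0 dB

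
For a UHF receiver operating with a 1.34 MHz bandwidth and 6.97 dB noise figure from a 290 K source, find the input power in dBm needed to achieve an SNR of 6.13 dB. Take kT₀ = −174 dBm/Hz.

−99.6 dBm

Sensitivity = −174 + 10 log₁₀(B) + NF + SNR_min
= −174 + 61.27 + 6.97 + 6.13
= −99.63 dBm → −99.6 dBm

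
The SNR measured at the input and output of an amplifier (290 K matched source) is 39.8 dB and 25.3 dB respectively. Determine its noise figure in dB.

14.5 dB

NF (dB) = SNR_in(dB) − SNR_out(dB) when the source is at T₀
NF = 39.8 − 25.3 = 14.5 dB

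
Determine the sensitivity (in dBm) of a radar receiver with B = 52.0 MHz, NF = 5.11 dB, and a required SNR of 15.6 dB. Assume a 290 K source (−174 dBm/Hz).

−76.1 dBm

Sensitivity = −174 + 10 log₁₀(B) + NF + SNR_min
= −174 + 77.16 + 5.11 + 15.6
= −76.13 dBm → −76.1 dBm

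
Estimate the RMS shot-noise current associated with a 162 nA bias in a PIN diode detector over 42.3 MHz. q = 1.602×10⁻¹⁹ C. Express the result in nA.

1.48 nA

I_n = √(2qI·B)
2qI·B = 2 × 1.602×10⁻¹⁹ × 1.62×10⁻⁷ × 4.23×10⁷ = 2.20×10⁻¹⁸ A²
I_n = √(2.20×10⁻¹⁸) = 1.48×10⁻⁹ A = 1.48 nA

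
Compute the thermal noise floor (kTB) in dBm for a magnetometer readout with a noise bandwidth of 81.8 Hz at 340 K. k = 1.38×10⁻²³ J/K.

−154.2 dBm

P_n = kTB = 1.38×10⁻²³ × 340 × 8.18×10¹ = 3.84×10⁻¹⁹ W
In dBm: 10 log₁₀(3.84×10⁻¹⁹ / 10⁻³) = −154.2 dBm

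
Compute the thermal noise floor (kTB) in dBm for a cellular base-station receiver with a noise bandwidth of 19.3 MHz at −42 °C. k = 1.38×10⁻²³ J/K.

T = −42 °C + 273.15 = 231.15 K
P_n = kTB = 1.38×10⁻²³ × 231.15 × 1.93×10⁷ = 6.16×10⁻¹⁴ W
In dBm: 10 log₁₀(6.16×10⁻¹⁴ / 10⁻³) = −102.1 dBm

−102.1 dBm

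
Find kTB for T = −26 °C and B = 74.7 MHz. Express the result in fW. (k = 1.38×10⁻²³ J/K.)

255 fW

T = −26 °C + 273.15 = 247.15 K
P_n = kTB = 1.38×10⁻²³ × 247.15 × 7.47×10⁷ = 2.55×10⁻¹³ W = 255 fW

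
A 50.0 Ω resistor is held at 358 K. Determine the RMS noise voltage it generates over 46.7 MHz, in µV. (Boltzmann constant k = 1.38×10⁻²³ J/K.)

6.79 µV

V_n = √(4kTRB)
4kTRB = 4 × 1.38×10⁻²³ × 358 × 5.00×10¹ × 4.67×10⁷ = 4.61×10⁻¹¹ V²
V_n = √(4.61×10⁻¹¹) = 6.79×10⁻⁶ V = 6.79 µV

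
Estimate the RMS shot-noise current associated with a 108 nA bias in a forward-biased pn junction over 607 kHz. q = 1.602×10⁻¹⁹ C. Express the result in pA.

145 pA

I_n = √(2qI·B)
2qI·B = 2 × 1.602×10⁻¹⁹ × 1.08×10⁻⁷ × 6.07×10⁵ = 2.10×10⁻²⁰ A²
I_n = √(2.10×10⁻²⁰) = 1.45×10⁻¹⁰ A = 145 pA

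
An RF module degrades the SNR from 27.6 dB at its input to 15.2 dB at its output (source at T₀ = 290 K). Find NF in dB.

NF (dB) = SNR_in(dB) − SNR_out(dB) when the source is at T₀
NF = 27.6 − 15.2 = 12.4 dB

12.4 dB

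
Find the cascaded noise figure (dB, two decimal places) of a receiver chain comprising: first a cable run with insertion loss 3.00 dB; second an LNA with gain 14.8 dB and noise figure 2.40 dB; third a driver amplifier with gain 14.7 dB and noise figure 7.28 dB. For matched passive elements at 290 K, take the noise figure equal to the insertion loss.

Convert to linear (a loss of L dB is a gain of −L dB): F_i = 10^(NF_i/10), G_i = 10^(G_i,dB/10)
  Stage 1: F_1 = 10^(3.00/10) = 1.995, G_1 = 10^(−3.00/10) = 0.5012
  Stage 2: F_2 = 10^(2.40/10) = 1.738, G_2 = 10^(14.8/10) = 30.20
  Stage 3: F_3 = 10^(7.28/10) = 5.346, G_3 = 10^(14.7/10) = 29.51
Friis cascade:
  F = 1.995 + (1.738 − 1)/0.5012 + (5.346 − 1)/15.14 = 3.754
NF = 10 log₁₀(3.754) = 5.75 dB

5.75 dB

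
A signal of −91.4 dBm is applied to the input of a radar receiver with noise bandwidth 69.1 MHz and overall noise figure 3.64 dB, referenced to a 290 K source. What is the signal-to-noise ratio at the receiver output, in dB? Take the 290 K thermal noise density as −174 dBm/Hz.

Noise floor: N = −174 + 10 log₁₀(B) + NF
10 log₁₀(6.91×10⁷) = 78.39 dB
N = −174 + 78.39 + 3.64 = −91.97 dBm
SNR = P_sig − N = −91.4 − (−91.97) = 0.57 dB → 0.6 dB

0.6 dB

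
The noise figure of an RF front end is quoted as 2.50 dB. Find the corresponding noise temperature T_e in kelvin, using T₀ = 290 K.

F = 10^(2.50/10) = 1.77828
T_e = (F − 1)·T₀ = (1.77828 − 1) × 290 = 226 K

226 K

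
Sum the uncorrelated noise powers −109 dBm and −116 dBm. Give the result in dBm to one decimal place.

Convert to linear, add, convert back:
P₁ = 1.26×10⁻¹⁴ W, P₂ = 2.51×10⁻¹⁵ W
P_tot = 1.51×10⁻¹⁴ W → 10 log₁₀(P_tot / 10⁻³) = −108.2 dBm

−108.2 dBm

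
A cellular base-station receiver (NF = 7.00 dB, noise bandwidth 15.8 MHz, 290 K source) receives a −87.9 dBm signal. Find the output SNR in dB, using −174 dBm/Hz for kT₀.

Noise floor: N = −174 + 10 log₁₀(B) + NF
10 log₁₀(1.58×10⁷) = 71.99 dB
N = −174 + 71.99 + 7.00 = −95.01 dBm
SNR = P_sig − N = −87.9 − (−95.01) = 7.11 dB → 7.1 dB

7.1 dB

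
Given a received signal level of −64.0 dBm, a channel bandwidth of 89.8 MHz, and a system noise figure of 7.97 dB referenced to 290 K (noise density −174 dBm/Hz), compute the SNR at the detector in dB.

22.5 dB

Noise floor: N = −174 + 10 log₁₀(B) + NF
10 log₁₀(8.98×10⁷) = 79.53 dB
N = −174 + 79.53 + 7.97 = −86.50 dBm
SNR = P_sig − N = −64.0 − (−86.50) = 22.50 dB → 22.5 dB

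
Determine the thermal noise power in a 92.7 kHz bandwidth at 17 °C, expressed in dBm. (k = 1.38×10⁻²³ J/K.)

−124.3 dBm

T = 17 °C + 273.15 = 290.15 K
P_n = kTB = 1.38×10⁻²³ × 290.15 × 9.27×10⁴ = 3.71×10⁻¹⁶ W
In dBm: 10 log₁₀(3.71×10⁻¹⁶ / 10⁻³) = −124.3 dBm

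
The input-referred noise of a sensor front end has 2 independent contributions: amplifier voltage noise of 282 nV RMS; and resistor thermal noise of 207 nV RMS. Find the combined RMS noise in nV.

Uncorrelated sources add in power (mean-square): V_tot = √(ΣV_i²)
V_tot = √[(2.82×10⁻⁷)² + (2.07×10⁻⁷)²] = 3.50×10⁻⁷ V = 350 nV

350 nV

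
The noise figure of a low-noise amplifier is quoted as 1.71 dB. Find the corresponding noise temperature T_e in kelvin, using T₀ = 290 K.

F = 10^(1.71/10) = 1.48252
T_e = (F − 1)·T₀ = (1.48252 − 1) × 290 = 140 K

140 K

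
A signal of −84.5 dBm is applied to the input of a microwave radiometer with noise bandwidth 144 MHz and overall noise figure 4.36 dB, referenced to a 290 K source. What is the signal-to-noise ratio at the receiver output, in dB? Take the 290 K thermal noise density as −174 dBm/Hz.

3.6 dB

Noise floor: N = −174 + 10 log₁₀(B) + NF
10 log₁₀(1.44×10⁸) = 81.58 dB
N = −174 + 81.58 + 4.36 = −88.06 dBm
SNR = P_sig − N = −84.5 − (−88.06) = 3.56 dB → 3.6 dB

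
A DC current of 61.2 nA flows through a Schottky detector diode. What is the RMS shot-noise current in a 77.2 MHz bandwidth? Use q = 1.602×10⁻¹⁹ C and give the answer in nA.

1.23 nA

I_n = √(2qI·B)
2qI·B = 2 × 1.602×10⁻¹⁹ × 6.12×10⁻⁸ × 7.72×10⁷ = 1.51×10⁻¹⁸ A²
I_n = √(1.51×10⁻¹⁸) = 1.23×10⁻⁹ A = 1.23 nA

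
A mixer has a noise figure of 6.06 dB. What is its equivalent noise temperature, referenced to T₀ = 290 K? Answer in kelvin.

881 K

F = 10^(6.06/10) = 4.03645
T_e = (F − 1)·T₀ = (4.03645 − 1) × 290 = 881 K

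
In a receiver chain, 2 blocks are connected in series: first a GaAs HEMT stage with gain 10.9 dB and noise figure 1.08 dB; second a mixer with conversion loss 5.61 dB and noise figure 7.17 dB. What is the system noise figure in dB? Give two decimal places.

2.11 dB

Convert to linear (a loss of L dB is a gain of −L dB): F_i = 10^(NF_i/10), G_i = 10^(G_i,dB/10)
  Stage 1: F_1 = 10^(1.08/10) = 1.282, G_1 = 10^(10.9/10) = 12.30
  Stage 2: F_2 = 10^(7.17/10) = 5.212, G_2 = 10^(−5.61/10) = 0.2748
Friis cascade:
  F = 1.282 + (5.212 − 1)/12.30 = 1.625
NF = 10 log₁₀(1.625) = 2.11 dB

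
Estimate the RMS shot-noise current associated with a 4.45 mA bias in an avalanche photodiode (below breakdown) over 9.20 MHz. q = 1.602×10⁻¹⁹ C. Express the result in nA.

I_n = √(2qI·B)
2qI·B = 2 × 1.602×10⁻¹⁹ × 4.45×10⁻³ × 9.20×10⁶ = 1.31×10⁻¹⁴ A²
I_n = √(1.31×10⁻¹⁴) = 1.15×10⁻⁷ A = 115 nA

115 nA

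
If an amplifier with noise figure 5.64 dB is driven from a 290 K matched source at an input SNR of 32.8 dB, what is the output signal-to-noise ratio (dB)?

27.16 dB

By definition F = SNR_in/SNR_out, so in dB: SNR_out = SNR_in − NF
SNR_out = 32.8 − 5.64 = 27.16 dB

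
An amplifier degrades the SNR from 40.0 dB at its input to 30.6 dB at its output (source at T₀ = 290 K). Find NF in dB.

NF (dB) = SNR_in(dB) − SNR_out(dB) when the source is at T₀
NF = 40.0 − 30.6 = 9.4 dB

9.4 dB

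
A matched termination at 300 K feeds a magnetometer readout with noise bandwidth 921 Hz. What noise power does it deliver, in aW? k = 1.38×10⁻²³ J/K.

P_n = kTB = 1.38×10⁻²³ × 300 × 9.21×10² = 3.81×10⁻¹⁸ W = 3.81 aW

3.81 aW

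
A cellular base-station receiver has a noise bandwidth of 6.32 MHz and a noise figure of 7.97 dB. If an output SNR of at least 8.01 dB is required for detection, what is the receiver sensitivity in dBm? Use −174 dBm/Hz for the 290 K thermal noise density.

Sensitivity = −174 + 10 log₁₀(B) + NF + SNR_min
= −174 + 68.01 + 7.97 + 8.01
= −90.01 dBm → −90.0 dBm

−90.0 dBm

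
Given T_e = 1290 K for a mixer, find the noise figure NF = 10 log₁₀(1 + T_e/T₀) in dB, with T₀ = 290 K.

F = 1 + T_e/T₀ = 1 + 1290/290 = 5.44828
NF = 10 log₁₀(5.44828) = 7.36 dB

7.36 dB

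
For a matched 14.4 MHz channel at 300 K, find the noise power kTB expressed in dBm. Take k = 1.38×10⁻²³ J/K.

−102.2 dBm

P_n = kTB = 1.38×10⁻²³ × 300 × 1.44×10⁷ = 5.96×10⁻¹⁴ W
In dBm: 10 log₁₀(5.96×10⁻¹⁴ / 10⁻³) = −102.2 dBm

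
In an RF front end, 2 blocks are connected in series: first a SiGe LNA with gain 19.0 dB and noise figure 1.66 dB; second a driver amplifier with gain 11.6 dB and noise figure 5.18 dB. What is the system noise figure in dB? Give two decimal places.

Convert to linear (a loss of L dB is a gain of −L dB): F_i = 10^(NF_i/10), G_i = 10^(G_i,dB/10)
  Stage 1: F_1 = 10^(1.66/10) = 1.466, G_1 = 10^(19.0/10) = 79.43
  Stage 2: F_2 = 10^(5.18/10) = 3.296, G_2 = 10^(11.6/10) = 14.45
Friis cascade:
  F = 1.466 + (3.296 − 1)/79.43 = 1.494
NF = 10 log₁₀(1.494) = 1.74 dB

1.74 dB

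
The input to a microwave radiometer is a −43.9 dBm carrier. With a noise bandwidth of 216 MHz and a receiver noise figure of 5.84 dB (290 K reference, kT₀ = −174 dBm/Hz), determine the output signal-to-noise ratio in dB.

Noise floor: N = −174 + 10 log₁₀(B) + NF
10 log₁₀(2.16×10⁸) = 83.34 dB
N = −174 + 83.34 + 5.84 = −84.82 dBm
SNR = P_sig − N = −43.9 − (−84.82) = 40.92 dB → 40.9 dB

40.9 dB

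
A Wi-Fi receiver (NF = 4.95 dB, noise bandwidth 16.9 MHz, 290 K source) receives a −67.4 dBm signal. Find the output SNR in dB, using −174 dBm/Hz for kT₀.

Noise floor: N = −174 + 10 log₁₀(B) + NF
10 log₁₀(1.69×10⁷) = 72.28 dB
N = −174 + 72.28 + 4.95 = −96.77 dBm
SNR = P_sig − N = −67.4 − (−96.77) = 29.37 dB → 29.4 dB

29.4 dB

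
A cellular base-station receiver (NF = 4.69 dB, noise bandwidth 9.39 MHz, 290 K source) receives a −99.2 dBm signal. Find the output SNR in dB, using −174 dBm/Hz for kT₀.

Noise floor: N = −174 + 10 log₁₀(B) + NF
10 log₁₀(9.39×10⁶) = 69.73 dB
N = −174 + 69.73 + 4.69 = −99.58 dBm
SNR = P_sig − N = −99.2 − (−99.58) = 0.38 dB → 0.4 dB

0.4 dB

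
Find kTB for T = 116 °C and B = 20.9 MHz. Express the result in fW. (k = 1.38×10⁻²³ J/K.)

112 fW

T = 116 °C + 273.15 = 389.15 K
P_n = kTB = 1.38×10⁻²³ × 389.15 × 2.09×10⁷ = 1.12×10⁻¹³ W = 112 fW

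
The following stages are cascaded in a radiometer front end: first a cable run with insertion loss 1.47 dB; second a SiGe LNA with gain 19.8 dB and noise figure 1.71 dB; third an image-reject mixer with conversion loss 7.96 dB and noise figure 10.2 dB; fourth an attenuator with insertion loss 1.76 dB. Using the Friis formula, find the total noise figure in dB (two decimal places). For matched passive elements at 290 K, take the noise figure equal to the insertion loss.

3.55 dB

Convert to linear (a loss of L dB is a gain of −L dB): F_i = 10^(NF_i/10), G_i = 10^(G_i,dB/10)
  Stage 1: F_1 = 10^(1.47/10) = 1.403, G_1 = 10^(−1.47/10) = 0.7129
  Stage 2: F_2 = 10^(1.71/10) = 1.483, G_2 = 10^(19.8/10) = 95.50
  Stage 3: F_3 = 10^(10.2/10) = 10.47, G_3 = 10^(−7.96/10) = 0.1600
  Stage 4: F_4 = 10^(1.76/10) = 1.500, G_4 = 10^(−1.76/10) = 0.6668
Friis cascade:
  F = 1.403 + (1.483 − 1)/0.7129 + (10.47 − 1)/68.08 + (1.500 − 1)/10.89 = 2.265
NF = 10 log₁₀(2.265) = 3.55 dB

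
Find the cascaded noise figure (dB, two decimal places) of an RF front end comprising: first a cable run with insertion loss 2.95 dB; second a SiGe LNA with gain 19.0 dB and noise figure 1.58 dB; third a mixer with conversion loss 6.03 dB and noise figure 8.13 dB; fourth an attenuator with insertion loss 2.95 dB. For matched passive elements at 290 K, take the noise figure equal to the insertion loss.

4.87 dB

Convert to linear (a loss of L dB is a gain of −L dB): F_i = 10^(NF_i/10), G_i = 10^(G_i,dB/10)
  Stage 1: F_1 = 10^(2.95/10) = 1.972, G_1 = 10^(−2.95/10) = 0.5070
  Stage 2: F_2 = 10^(1.58/10) = 1.439, G_2 = 10^(19.0/10) = 79.43
  Stage 3: F_3 = 10^(8.13/10) = 6.501, G_3 = 10^(−6.03/10) = 0.2495
  Stage 4: F_4 = 10^(2.95/10) = 1.972, G_4 = 10^(−2.95/10) = 0.5070
Friis cascade:
  F = 1.972 + (1.439 − 1)/0.5070 + (6.501 − 1)/40.27 + (1.972 − 1)/10.05 = 3.071
NF = 10 log₁₀(3.071) = 4.87 dB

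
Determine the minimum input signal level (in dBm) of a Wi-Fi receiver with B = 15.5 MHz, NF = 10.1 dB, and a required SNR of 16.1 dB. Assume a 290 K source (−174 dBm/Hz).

−75.9 dBm

Sensitivity = −174 + 10 log₁₀(B) + NF + SNR_min
= −174 + 71.9 + 10.1 + 16.1
= −75.9 dBm → −75.9 dBm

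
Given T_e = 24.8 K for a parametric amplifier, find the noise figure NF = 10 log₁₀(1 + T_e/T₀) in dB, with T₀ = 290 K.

0.356 dB

F = 1 + T_e/T₀ = 1 + 24.8/290 = 1.08552
NF = 10 log₁₀(1.08552) = 0.356 dB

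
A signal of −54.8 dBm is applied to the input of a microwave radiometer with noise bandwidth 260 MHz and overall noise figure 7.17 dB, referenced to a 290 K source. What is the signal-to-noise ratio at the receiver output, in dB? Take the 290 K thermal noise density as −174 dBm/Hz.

27.9 dB

Noise floor: N = −174 + 10 log₁₀(B) + NF
10 log₁₀(2.60×10⁸) = 84.15 dB
N = −174 + 84.15 + 7.17 = −82.68 dBm
SNR = P_sig − N = −54.8 − (−82.68) = 27.88 dB → 27.9 dB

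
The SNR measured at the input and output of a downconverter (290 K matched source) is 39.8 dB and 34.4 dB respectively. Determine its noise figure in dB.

5.4 dB

NF (dB) = SNR_in(dB) − SNR_out(dB) when the source is at T₀
NF = 39.8 − 34.4 = 5.4 dB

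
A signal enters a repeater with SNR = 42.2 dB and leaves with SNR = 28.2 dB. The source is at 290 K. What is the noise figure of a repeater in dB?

NF (dB) = SNR_in(dB) − SNR_out(dB) when the source is at T₀
NF = 42.2 − 28.2 = 14.0 dB

14.0 dB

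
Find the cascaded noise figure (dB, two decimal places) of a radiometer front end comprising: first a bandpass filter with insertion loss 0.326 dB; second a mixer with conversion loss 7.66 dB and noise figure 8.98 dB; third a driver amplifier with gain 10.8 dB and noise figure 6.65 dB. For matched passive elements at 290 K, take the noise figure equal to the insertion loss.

Convert to linear (a loss of L dB is a gain of −L dB): F_i = 10^(NF_i/10), G_i = 10^(G_i,dB/10)
  Stage 1: F_1 = 10^(0.326/10) = 1.078, G_1 = 10^(−0.326/10) = 0.9277
  Stage 2: F_2 = 10^(8.98/10) = 7.907, G_2 = 10^(−7.66/10) = 0.1714
  Stage 3: F_3 = 10^(6.65/10) = 4.624, G_3 = 10^(10.8/10) = 12.02
Friis cascade:
  F = 1.078 + (7.907 − 1)/0.9277 + (4.624 − 1)/0.1590 = 31.31
NF = 10 log₁₀(31.31) = 14.96 dB

14.96 dB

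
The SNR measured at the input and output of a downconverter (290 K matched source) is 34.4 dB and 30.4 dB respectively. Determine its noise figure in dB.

NF (dB) = SNR_in(dB) − SNR_out(dB) when the source is at T₀
NF = 34.4 − 30.4 = 4.0 dB

4.0 dB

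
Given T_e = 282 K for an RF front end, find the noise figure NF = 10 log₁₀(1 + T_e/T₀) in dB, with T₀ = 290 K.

F = 1 + T_e/T₀ = 1 + 282/290 = 1.97241
NF = 10 log₁₀(1.97241) = 2.95 dB

2.95 dB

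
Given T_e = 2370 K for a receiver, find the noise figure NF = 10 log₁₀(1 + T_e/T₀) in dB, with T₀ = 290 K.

9.62 dB

F = 1 + T_e/T₀ = 1 + 2370/290 = 9.17241
NF = 10 log₁₀(9.17241) = 9.62 dB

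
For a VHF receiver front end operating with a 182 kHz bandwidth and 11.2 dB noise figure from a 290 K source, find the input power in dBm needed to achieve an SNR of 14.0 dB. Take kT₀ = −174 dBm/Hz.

−96.2 dBm

Sensitivity = −174 + 10 log₁₀(B) + NF + SNR_min
= −174 + 52.6 + 11.2 + 14.0
= −96.2 dBm → −96.2 dBm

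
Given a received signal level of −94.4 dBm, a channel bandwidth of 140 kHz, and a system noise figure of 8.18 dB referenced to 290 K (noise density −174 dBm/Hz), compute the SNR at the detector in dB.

Noise floor: N = −174 + 10 log₁₀(B) + NF
10 log₁₀(1.40×10⁵) = 51.46 dB
N = −174 + 51.46 + 8.18 = −114.36 dBm
SNR = P_sig − N = −94.4 − (−114.36) = 19.96 dB → 20.0 dB

20.0 dB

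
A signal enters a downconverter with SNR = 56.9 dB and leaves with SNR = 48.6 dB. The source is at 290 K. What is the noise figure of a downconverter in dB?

8.3 dB

NF (dB) = SNR_in(dB) − SNR_out(dB) when the source is at T₀
NF = 56.9 − 48.6 = 8.3 dB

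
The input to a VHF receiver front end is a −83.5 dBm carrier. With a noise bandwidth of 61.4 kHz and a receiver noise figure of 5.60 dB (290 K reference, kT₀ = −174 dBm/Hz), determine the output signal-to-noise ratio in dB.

Noise floor: N = −174 + 10 log₁₀(B) + NF
10 log₁₀(6.14×10⁴) = 47.88 dB
N = −174 + 47.88 + 5.60 = −120.52 dBm
SNR = P_sig − N = −83.5 − (−120.52) = 37.02 dB → 37.0 dB

37.0 dB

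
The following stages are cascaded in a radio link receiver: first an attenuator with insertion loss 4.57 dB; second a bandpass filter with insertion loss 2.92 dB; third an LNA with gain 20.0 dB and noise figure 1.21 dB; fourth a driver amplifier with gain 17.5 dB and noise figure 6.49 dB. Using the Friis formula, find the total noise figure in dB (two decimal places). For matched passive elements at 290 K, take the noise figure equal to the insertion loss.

Convert to linear (a loss of L dB is a gain of −L dB): F_i = 10^(NF_i/10), G_i = 10^(G_i,dB/10)
  Stage 1: F_1 = 10^(4.57/10) = 2.864, G_1 = 10^(−4.57/10) = 0.3491
  Stage 2: F_2 = 10^(2.92/10) = 1.959, G_2 = 10^(−2.92/10) = 0.5105
  Stage 3: F_3 = 10^(1.21/10) = 1.321, G_3 = 10^(20.0/10) = 100.0
  Stage 4: F_4 = 10^(6.49/10) = 4.457, G_4 = 10^(17.5/10) = 56.23
Friis cascade:
  F = 2.864 + (1.959 − 1)/0.3491 + (1.321 − 1)/0.1782 + (4.457 − 1)/17.82 = 7.607
NF = 10 log₁₀(7.607) = 8.81 dB

8.81 dB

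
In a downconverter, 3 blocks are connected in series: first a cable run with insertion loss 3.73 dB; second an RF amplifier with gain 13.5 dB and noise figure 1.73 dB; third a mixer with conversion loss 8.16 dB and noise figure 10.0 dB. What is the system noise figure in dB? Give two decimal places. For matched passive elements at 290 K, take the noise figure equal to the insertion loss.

6.50 dB

Convert to linear (a loss of L dB is a gain of −L dB): F_i = 10^(NF_i/10), G_i = 10^(G_i,dB/10)
  Stage 1: F_1 = 10^(3.73/10) = 2.360, G_1 = 10^(−3.73/10) = 0.4236
  Stage 2: F_2 = 10^(1.73/10) = 1.489, G_2 = 10^(13.5/10) = 22.39
  Stage 3: F_3 = 10^(10.0/10) = 10.00, G_3 = 10^(−8.16/10) = 0.1528
Friis cascade:
  F = 2.360 + (1.489 − 1)/0.4236 + (10.00 − 1)/9.484 = 4.465
NF = 10 log₁₀(4.465) = 6.50 dB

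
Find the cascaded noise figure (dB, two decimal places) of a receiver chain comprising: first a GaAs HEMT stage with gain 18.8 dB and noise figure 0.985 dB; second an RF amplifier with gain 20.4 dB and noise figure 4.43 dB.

1.07 dB

Convert to linear (a loss of L dB is a gain of −L dB): F_i = 10^(NF_i/10), G_i = 10^(G_i,dB/10)
  Stage 1: F_1 = 10^(0.985/10) = 1.255, G_1 = 10^(18.8/10) = 75.86
  Stage 2: F_2 = 10^(4.43/10) = 2.773, G_2 = 10^(20.4/10) = 109.6
Friis cascade:
  F = 1.255 + (2.773 − 1)/75.86 = 1.278
NF = 10 log₁₀(1.278) = 1.07 dB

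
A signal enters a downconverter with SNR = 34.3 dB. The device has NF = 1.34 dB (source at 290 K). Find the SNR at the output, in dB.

32.96 dB

By definition F = SNR_in/SNR_out, so in dB: SNR_out = SNR_in − NF
SNR_out = 34.3 − 1.34 = 32.96 dB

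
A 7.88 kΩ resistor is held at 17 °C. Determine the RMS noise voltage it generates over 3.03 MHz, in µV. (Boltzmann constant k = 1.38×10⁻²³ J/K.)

T = 17 °C + 273.15 = 290.15 K
V_n = √(4kTRB)
4kTRB = 4 × 1.38×10⁻²³ × 290.15 × 7.88×10³ × 3.03×10⁶ = 3.82×10⁻¹⁰ V²
V_n = √(3.82×10⁻¹⁰) = 1.96×10⁻⁵ V = 19.6 µV

19.6 µV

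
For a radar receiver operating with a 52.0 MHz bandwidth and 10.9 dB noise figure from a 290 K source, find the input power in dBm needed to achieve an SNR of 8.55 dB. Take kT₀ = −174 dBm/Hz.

−77.4 dBm

Sensitivity = −174 + 10 log₁₀(B) + NF + SNR_min
= −174 + 77.16 + 10.9 + 8.55
= −77.39 dBm → −77.4 dBm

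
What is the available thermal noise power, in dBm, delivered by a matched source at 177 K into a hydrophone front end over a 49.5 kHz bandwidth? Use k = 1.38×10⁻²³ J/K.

P_n = kTB = 1.38×10⁻²³ × 177 × 4.95×10⁴ = 1.21×10⁻¹⁶ W
In dBm: 10 log₁₀(1.21×10⁻¹⁶ / 10⁻³) = −129.2 dBm

−129.2 dBm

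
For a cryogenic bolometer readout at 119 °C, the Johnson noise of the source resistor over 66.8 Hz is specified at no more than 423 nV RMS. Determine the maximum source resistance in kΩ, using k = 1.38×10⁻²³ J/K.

124 kΩ

T = 119 °C + 273.15 = 392.15 K
Johnson–Nyquist: V_n = √(4kTRB) ⇒ R = V_n² / (4kTB)
4kTB = 4 × 1.38×10⁻²³ × 392.15 × 6.68×10¹ = 1.45×10⁻¹⁸
R = (4.23×10⁻⁷)² / 1.45×10⁻¹⁸ = 1.24×10⁵ Ω = 124 kΩ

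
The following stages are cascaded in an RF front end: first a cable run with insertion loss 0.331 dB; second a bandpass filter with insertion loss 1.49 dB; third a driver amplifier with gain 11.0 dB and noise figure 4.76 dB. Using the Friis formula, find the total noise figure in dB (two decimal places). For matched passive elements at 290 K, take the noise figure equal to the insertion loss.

Convert to linear (a loss of L dB is a gain of −L dB): F_i = 10^(NF_i/10), G_i = 10^(G_i,dB/10)
  Stage 1: F_1 = 10^(0.331/10) = 1.079, G_1 = 10^(−0.331/10) = 0.9266
  Stage 2: F_2 = 10^(1.49/10) = 1.409, G_2 = 10^(−1.49/10) = 0.7096
  Stage 3: F_3 = 10^(4.76/10) = 2.992, G_3 = 10^(11.0/10) = 12.59
Friis cascade:
  F = 1.079 + (1.409 − 1)/0.9266 + (2.992 − 1)/0.6575 = 4.551
NF = 10 log₁₀(4.551) = 6.58 dB

6.58 dB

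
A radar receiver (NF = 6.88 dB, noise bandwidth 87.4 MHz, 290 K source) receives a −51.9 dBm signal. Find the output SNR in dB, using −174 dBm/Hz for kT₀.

35.8 dB

Noise floor: N = −174 + 10 log₁₀(B) + NF
10 log₁₀(8.74×10⁷) = 79.42 dB
N = −174 + 79.42 + 6.88 = −87.70 dBm
SNR = P_sig − N = −51.9 − (−87.70) = 35.80 dB → 35.8 dB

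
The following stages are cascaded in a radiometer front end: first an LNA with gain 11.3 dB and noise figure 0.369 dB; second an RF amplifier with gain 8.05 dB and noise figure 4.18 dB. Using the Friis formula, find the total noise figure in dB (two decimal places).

Convert to linear (a loss of L dB is a gain of −L dB): F_i = 10^(NF_i/10), G_i = 10^(G_i,dB/10)
  Stage 1: F_1 = 10^(0.369/10) = 1.089, G_1 = 10^(11.3/10) = 13.49
  Stage 2: F_2 = 10^(4.18/10) = 2.618, G_2 = 10^(8.05/10) = 6.383
Friis cascade:
  F = 1.089 + (2.618 − 1)/13.49 = 1.209
NF = 10 log₁₀(1.209) = 0.82 dB

0.82 dB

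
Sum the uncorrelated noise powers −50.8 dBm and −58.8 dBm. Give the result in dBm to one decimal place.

−50.2 dBm

Convert to linear, add, convert back:
P₁ = 8.32×10⁻⁹ W, P₂ = 1.32×10⁻⁹ W
P_tot = 9.64×10⁻⁹ W → 10 log₁₀(P_tot / 10⁻³) = −50.2 dBm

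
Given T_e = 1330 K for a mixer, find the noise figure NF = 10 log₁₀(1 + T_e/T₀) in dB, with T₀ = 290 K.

7.47 dB

F = 1 + T_e/T₀ = 1 + 1330/290 = 5.58621
NF = 10 log₁₀(5.58621) = 7.47 dB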